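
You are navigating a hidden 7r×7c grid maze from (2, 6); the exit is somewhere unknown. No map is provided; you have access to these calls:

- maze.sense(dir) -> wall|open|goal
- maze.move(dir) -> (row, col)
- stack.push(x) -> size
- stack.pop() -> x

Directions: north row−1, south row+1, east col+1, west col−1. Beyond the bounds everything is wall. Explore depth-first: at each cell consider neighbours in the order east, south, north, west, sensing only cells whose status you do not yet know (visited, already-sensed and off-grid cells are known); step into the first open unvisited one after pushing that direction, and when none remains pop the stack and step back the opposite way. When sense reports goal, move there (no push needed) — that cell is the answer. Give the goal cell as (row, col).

·→ sense(dir='south')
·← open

·→ push(x='south')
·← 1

·→ move(dir='south')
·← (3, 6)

·→ sense(dir='south')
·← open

·→ push(x='south')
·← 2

·→ move(dir='south')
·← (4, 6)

·→ sense(dir='south')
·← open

·→ push(x='south')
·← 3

·→ move(dir='south')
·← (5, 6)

·→ sense(dir='south')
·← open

·→ push(x='south')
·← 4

·→ move(dir='south')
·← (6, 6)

·→ sense(dir='west')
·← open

·→ push(x='west')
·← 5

·→ move(dir='west')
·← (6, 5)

·→ sense(dir='north')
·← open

·→ push(x='north')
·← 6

·→ move(dir='north')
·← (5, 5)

·→ sense(dir='north')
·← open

·→ push(x='north')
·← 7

·→ move(dir='north')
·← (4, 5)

·→ sense(dir='north')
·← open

·→ push(x='north')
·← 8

·→ move(dir='north')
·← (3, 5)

·→ sense(dir='north')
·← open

·→ push(x='north')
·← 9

·→ move(dir='north')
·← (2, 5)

·→ sense(dir='north')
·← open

·→ push(x='north')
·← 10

·→ move(dir='north')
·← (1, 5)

·→ sense(dir='east')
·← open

·→ push(x='east')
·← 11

·→ move(dir='east')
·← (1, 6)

·→ sense(dir='north')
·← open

·→ push(x='north')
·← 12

·→ move(dir='north')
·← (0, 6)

·→ sense(dir='west')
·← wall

·→ pop()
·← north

·→ move(dir='south')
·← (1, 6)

·→ pop()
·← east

·→ move(dir='west')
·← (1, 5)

·→ sense(dir='west')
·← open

·→ push(x='west')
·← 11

·→ move(dir='west')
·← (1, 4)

·→ sense(dir='south')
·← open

·→ push(x='south')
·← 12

·→ move(dir='south')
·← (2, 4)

·→ sense(dir='south')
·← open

·→ push(x='south')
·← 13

·→ move(dir='south')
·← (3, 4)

·→ sense(dir='south')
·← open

·→ push(x='south')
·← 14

·→ move(dir='south')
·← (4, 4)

·→ sense(dir='south')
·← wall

·→ sense(dir='west')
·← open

·→ push(x='west')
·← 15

·→ move(dir='west')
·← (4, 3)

·→ sense(dir='south')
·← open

·→ push(x='south')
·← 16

·→ move(dir='south')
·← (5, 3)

·→ sense(dir='south')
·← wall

·→ sense(dir='west')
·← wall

·→ pop()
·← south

·→ move(dir='north')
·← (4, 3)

·→ sense(dir='north')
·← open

·→ push(x='north')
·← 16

·→ move(dir='north')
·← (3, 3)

·→ sense(dir='north')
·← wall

·→ sense(dir='west')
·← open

·→ push(x='west')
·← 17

·→ move(dir='west')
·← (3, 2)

·→ sense(dir='south')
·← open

·→ push(x='south')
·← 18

·→ move(dir='south')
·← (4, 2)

·→ sense(dir='west')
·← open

·→ push(x='west')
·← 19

·→ move(dir='west')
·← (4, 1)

·→ sense(dir='south')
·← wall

·→ sense(dir='north')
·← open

·→ push(x='north')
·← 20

·→ move(dir='north')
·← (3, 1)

·→ sense(dir='north')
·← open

·→ push(x='north')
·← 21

·→ move(dir='north')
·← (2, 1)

·→ sense(dir='east')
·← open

·→ push(x='east')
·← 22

·→ move(dir='east')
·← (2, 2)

·→ sense(dir='north')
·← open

·→ push(x='north')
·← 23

·→ move(dir='north')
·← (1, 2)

·→ sense(dir='east')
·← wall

·→ sense(dir='north')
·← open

·→ push(x='north')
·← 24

·→ move(dir='north')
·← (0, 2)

·→ sense(dir='east')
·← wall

·→ sense(dir='west')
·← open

·→ push(x='west')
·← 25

·→ move(dir='west')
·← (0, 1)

·→ sense(dir='south')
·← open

·→ push(x='south')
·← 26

·→ move(dir='south')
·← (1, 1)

·→ sense(dir='west')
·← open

·→ push(x='west')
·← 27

·→ move(dir='west')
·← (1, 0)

·→ sense(dir='south')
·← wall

·→ sense(dir='north')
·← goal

·→ move(dir='north')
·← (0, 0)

Answer: (0, 0)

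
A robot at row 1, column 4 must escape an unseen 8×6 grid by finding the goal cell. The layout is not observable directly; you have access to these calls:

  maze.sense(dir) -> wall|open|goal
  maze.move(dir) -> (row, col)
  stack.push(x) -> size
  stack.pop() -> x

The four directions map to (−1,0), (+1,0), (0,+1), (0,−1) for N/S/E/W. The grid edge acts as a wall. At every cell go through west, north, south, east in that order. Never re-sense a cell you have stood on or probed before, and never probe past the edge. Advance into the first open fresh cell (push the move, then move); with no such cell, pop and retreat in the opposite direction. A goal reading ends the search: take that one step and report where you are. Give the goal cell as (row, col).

→ maze.sense(dir: west)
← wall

→ maze.sense(dir: north)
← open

→ stack.push(x: north)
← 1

→ maze.move(dir: north)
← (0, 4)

→ maze.sense(dir: west)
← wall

→ maze.sense(dir: east)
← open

→ stack.push(x: east)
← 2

→ maze.move(dir: east)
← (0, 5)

→ maze.sense(dir: south)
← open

→ stack.push(x: south)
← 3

→ maze.move(dir: south)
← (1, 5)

→ maze.sense(dir: south)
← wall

→ stack.pop()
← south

→ maze.move(dir: north)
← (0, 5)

→ stack.pop()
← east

→ maze.move(dir: west)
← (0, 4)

→ stack.pop()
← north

→ maze.move(dir: south)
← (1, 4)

→ maze.sense(dir: south)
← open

→ stack.push(x: south)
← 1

→ maze.move(dir: south)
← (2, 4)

→ maze.sense(dir: west)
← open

→ stack.push(x: west)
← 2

→ maze.move(dir: west)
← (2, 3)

→ maze.sense(dir: west)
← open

→ stack.push(x: west)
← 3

→ maze.move(dir: west)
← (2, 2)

→ maze.sense(dir: west)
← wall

→ maze.sense(dir: north)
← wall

→ maze.sense(dir: south)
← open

→ stack.push(x: south)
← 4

→ maze.move(dir: south)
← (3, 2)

→ maze.sense(dir: west)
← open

→ stack.push(x: west)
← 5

→ maze.move(dir: west)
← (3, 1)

→ maze.sense(dir: west)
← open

→ stack.push(x: west)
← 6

→ maze.move(dir: west)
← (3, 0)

→ maze.sense(dir: north)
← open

→ stack.push(x: north)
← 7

→ maze.move(dir: north)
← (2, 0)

→ maze.sense(dir: north)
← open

→ stack.push(x: north)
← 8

→ maze.move(dir: north)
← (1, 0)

→ maze.sense(dir: north)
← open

→ stack.push(x: north)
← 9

→ maze.move(dir: north)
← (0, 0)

→ maze.sense(dir: east)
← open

→ stack.push(x: east)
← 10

→ maze.move(dir: east)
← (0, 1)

→ maze.sense(dir: south)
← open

→ stack.push(x: south)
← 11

→ maze.move(dir: south)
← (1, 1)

→ stack.pop()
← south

→ maze.move(dir: north)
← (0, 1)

→ maze.sense(dir: east)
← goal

→ maze.move(dir: east)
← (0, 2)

Answer: (0, 2)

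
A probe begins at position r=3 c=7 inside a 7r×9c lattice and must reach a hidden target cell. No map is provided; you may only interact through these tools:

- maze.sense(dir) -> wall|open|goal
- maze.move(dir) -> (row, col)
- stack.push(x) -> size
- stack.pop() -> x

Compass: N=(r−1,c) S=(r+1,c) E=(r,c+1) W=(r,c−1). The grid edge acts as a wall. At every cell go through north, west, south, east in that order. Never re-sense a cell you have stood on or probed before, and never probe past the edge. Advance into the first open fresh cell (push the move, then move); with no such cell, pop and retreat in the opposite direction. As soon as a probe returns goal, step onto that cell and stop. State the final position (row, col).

CALL maze.sense[north]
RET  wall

CALL maze.sense[west]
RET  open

CALL stack.push[west]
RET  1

CALL maze.move[west]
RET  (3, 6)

CALL maze.sense[north]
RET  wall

CALL maze.sense[west]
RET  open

CALL stack.push[west]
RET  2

CALL maze.move[west]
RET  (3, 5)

CALL maze.sense[north]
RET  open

CALL stack.push[north]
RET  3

CALL maze.move[north]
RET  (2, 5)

CALL maze.sense[north]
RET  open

CALL stack.push[north]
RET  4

CALL maze.move[north]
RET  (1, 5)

CALL maze.sense[north]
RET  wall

CALL maze.sense[west]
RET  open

CALL stack.push[west]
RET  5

CALL maze.move[west]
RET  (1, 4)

CALL maze.sense[north]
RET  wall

CALL maze.sense[west]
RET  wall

CALL maze.sense[south]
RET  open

CALL stack.push[south]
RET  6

CALL maze.move[south]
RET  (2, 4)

CALL maze.sense[west]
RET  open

CALL stack.push[west]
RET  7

CALL maze.move[west]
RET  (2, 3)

CALL maze.sense[west]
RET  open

CALL stack.push[west]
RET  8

CALL maze.move[west]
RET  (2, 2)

CALL maze.sense[north]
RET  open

CALL stack.push[north]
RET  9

CALL maze.move[north]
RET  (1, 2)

CALL maze.sense[north]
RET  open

CALL stack.push[north]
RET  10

CALL maze.move[north]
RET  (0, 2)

CALL maze.sense[west]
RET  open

CALL stack.push[west]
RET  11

CALL maze.move[west]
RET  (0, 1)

CALL maze.sense[west]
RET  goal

CALL maze.move[west]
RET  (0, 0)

Answer: (0, 0)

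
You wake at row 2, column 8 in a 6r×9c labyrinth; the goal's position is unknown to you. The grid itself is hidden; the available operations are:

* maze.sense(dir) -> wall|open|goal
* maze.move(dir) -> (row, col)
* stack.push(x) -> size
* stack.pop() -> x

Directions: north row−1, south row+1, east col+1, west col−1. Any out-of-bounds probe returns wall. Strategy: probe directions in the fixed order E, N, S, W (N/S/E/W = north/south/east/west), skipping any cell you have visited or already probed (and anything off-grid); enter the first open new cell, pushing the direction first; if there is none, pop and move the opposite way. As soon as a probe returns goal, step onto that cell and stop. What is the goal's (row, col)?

Calling sense using north, → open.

I call push using north, and observe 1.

Next I call move using north, — result: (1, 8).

Then sense using north, → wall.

I try sense using west, : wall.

I use pop, and see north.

Calling move using south, and observe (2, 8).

Using sense using south, and get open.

Using push using south, and see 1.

I use move using south, yielding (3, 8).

Using sense using south, which returns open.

Next I call push using south, → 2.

Using move using south, which returns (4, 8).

Using sense using south, → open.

Invoking push using south, giving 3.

I try move using south, yielding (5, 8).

I use sense using west, and get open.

Calling push using west, and get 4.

Invoking move using west, yielding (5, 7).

I invoke sense using north, and observe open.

I use push using north, : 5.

Calling move using north, and get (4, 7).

Invoking sense using north, and observe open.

I try push using north, yielding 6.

Then move using north, : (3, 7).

I invoke sense using north, and get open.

Using push using north, which returns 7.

I call move using north, and see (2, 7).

I call sense using west, and get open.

Now I run push using west, which returns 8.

Next I call move using west, which returns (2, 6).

Now I run sense using north, yielding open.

I use push using north, and see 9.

I try move using north, and see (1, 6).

I try sense using north, and see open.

I run push using north, and get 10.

Calling move using north, → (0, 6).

Invoking sense using east, yielding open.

I invoke push using east, and get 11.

I invoke move using east, : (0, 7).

I use pop(), → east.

I run move using west, which returns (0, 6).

I use sense using west, — result: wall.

Next I call pop(), — result: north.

I call move using south, — result: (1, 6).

I call sense using west, : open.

Calling push using west, → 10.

Calling move using west, giving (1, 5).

Now I run sense using south, giving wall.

Using sense using west, which returns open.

Using push using west, which returns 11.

Now I run move using west, : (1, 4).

I try sense using north, giving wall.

Using sense using south, yielding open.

I try push using south, → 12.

Now I run move using south, which returns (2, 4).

I call sense using south, yielding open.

I invoke push using south, yielding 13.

Next I call move using south, which returns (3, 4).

Now I run sense using east, yielding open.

Invoking push using east, and get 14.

Using move using east, — result: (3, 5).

I use sense using east, and get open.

Now I run push using east, giving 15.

I invoke move using east, yielding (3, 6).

I use sense using south, yielding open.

Then push using south, and get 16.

I try move using south, and see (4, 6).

I try sense using south, which returns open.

I run push using south, → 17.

I call move using south, : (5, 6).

I run sense using west, and observe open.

I try push using west, and see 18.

Invoking move using west, which returns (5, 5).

Calling sense using north, yielding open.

I use push using north, and get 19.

Invoking move using north, and observe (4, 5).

I invoke sense using west, : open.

I invoke push using west, and observe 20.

I use move using west, yielding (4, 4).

Invoking sense using south, → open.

Calling push using south, which returns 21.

I use move using south, → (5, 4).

Invoking sense using west, → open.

I call push using west, which returns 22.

I use move using west, which returns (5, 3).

Then sense using north, and observe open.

Next I call push using north, yielding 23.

Calling move using north, and get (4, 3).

Using sense using north, and observe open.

Then push using north, which returns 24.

Next I call move using north, → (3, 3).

Calling sense using north, and observe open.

Then push using north, — result: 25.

Calling move using north, and observe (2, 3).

Next I call sense using north, → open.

Invoking push using north, — result: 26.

Using move using north, and observe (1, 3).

Using sense using north, giving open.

Now I run push using north, which returns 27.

I use move using north, → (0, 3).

I use sense using west, — result: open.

Calling push using west, : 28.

I run move using west, and see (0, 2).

I use sense using south, which returns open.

I use push using south, — result: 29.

Using move using south, giving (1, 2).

I use sense using south, — result: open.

I run push using south, → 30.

Invoking move using south, : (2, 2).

Then sense using south, : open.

Invoking push using south, yielding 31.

Invoking move using south, — result: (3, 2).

Now I run sense using south, which returns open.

Then push using south, giving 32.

Calling move using south, → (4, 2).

I use sense using south, and see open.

Using push using south, and see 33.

I invoke move using south, yielding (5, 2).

I use sense using west, and see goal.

I try move using west, yielding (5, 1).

Answer: (5, 1)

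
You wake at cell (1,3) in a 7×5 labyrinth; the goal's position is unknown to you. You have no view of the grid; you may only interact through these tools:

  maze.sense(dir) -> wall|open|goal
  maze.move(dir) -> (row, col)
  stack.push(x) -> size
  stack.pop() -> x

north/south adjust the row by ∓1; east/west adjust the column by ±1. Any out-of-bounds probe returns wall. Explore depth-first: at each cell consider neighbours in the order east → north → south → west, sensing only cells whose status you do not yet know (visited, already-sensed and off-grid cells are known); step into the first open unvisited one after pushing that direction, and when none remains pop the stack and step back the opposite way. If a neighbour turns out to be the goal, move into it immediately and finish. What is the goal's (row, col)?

-> maze.sense(dir='east')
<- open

-> stack.push(x='east')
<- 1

-> maze.move(dir='east')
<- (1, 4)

-> maze.sense(dir='north')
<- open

-> stack.push(x='north')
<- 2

-> maze.move(dir='north')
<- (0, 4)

-> maze.sense(dir='west')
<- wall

-> stack.pop()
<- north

-> maze.move(dir='south')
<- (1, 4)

-> maze.sense(dir='south')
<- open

-> stack.push(x='south')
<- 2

-> maze.move(dir='south')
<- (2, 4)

-> maze.sense(dir='south')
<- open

-> stack.push(x='south')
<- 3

-> maze.move(dir='south')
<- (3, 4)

-> maze.sense(dir='south')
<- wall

-> maze.sense(dir='west')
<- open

-> stack.push(x='west')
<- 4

-> maze.move(dir='west')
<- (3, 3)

-> maze.sense(dir='north')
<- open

-> stack.push(x='north')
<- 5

-> maze.move(dir='north')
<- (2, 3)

-> maze.sense(dir='west')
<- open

-> stack.push(x='west')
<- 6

-> maze.move(dir='west')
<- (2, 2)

-> maze.sense(dir='north')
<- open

-> stack.push(x='north')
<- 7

-> maze.move(dir='north')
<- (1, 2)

-> maze.sense(dir='north')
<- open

-> stack.push(x='north')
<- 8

-> maze.move(dir='north')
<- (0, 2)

-> maze.sense(dir='west')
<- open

-> stack.push(x='west')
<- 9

-> maze.move(dir='west')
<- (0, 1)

-> maze.sense(dir='south')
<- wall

-> maze.sense(dir='west')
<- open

-> stack.push(x='west')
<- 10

-> maze.move(dir='west')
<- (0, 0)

-> maze.sense(dir='south')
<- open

-> stack.push(x='south')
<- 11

-> maze.move(dir='south')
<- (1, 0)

-> maze.sense(dir='south')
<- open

-> stack.push(x='south')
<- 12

-> maze.move(dir='south')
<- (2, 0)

-> maze.sense(dir='east')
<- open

-> stack.push(x='east')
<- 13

-> maze.move(dir='east')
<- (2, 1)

-> maze.sense(dir='south')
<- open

-> stack.push(x='south')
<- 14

-> maze.move(dir='south')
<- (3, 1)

-> maze.sense(dir='east')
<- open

-> stack.push(x='east')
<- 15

-> maze.move(dir='east')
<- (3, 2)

-> maze.sense(dir='south')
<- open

-> stack.push(x='south')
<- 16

-> maze.move(dir='south')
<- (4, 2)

-> maze.sense(dir='east')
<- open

-> stack.push(x='east')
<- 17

-> maze.move(dir='east')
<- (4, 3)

-> maze.sense(dir='south')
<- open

-> stack.push(x='south')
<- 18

-> maze.move(dir='south')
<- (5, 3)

-> maze.sense(dir='east')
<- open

-> stack.push(x='east')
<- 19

-> maze.move(dir='east')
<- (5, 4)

-> maze.sense(dir='south')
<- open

-> stack.push(x='south')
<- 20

-> maze.move(dir='south')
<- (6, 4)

-> maze.sense(dir='west')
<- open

-> stack.push(x='west')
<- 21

-> maze.move(dir='west')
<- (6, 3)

-> maze.sense(dir='west')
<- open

-> stack.push(x='west')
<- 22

-> maze.move(dir='west')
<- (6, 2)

-> maze.sense(dir='north')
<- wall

-> maze.sense(dir='west')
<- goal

-> maze.move(dir='west')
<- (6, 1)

Answer: (6, 1)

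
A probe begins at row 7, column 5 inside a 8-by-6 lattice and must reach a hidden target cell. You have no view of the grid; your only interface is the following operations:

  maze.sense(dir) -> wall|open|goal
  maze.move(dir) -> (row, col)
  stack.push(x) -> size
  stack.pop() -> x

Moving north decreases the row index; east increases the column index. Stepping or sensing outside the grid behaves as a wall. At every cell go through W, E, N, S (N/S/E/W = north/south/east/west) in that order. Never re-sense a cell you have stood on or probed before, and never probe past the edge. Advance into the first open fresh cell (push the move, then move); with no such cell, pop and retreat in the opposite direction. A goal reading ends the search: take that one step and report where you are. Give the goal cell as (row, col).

CALL maze.sense[dir='west']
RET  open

CALL stack.push[x='west']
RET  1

CALL maze.move[dir='west']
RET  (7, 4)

CALL maze.sense[dir='west']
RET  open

CALL stack.push[x='west']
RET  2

CALL maze.move[dir='west']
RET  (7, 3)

CALL maze.sense[dir='west']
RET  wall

CALL maze.sense[dir='north']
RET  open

CALL stack.push[x='north']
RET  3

CALL maze.move[dir='north']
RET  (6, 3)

CALL maze.sense[dir='west']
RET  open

CALL stack.push[x='west']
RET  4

CALL maze.move[dir='west']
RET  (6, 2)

CALL maze.sense[dir='west']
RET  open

CALL stack.push[x='west']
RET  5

CALL maze.move[dir='west']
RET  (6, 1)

CALL maze.sense[dir='west']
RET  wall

CALL maze.sense[dir='north']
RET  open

CALL stack.push[x='north']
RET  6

CALL maze.move[dir='north']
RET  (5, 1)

CALL maze.sense[dir='west']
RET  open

CALL stack.push[x='west']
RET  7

CALL maze.move[dir='west']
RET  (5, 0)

CALL maze.sense[dir='north']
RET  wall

CALL stack.pop[]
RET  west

CALL maze.move[dir='east']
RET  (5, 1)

CALL maze.sense[dir='east']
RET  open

CALL stack.push[x='east']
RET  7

CALL maze.move[dir='east']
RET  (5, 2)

CALL maze.sense[dir='east']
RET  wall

CALL maze.sense[dir='north']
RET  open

CALL stack.push[x='north']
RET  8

CALL maze.move[dir='north']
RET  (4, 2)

CALL maze.sense[dir='west']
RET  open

CALL stack.push[x='west']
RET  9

CALL maze.move[dir='west']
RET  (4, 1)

CALL maze.sense[dir='north']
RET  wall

CALL stack.pop[]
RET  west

CALL maze.move[dir='east']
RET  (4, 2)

CALL maze.sense[dir='east']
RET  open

CALL stack.push[x='east']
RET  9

CALL maze.move[dir='east']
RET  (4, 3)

CALL maze.sense[dir='east']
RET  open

CALL stack.push[x='east']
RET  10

CALL maze.move[dir='east']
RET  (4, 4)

CALL maze.sense[dir='east']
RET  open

CALL stack.push[x='east']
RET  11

CALL maze.move[dir='east']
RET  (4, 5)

CALL maze.sense[dir='north']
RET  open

CALL stack.push[x='north']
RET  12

CALL maze.move[dir='north']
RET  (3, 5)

CALL maze.sense[dir='west']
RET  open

CALL stack.push[x='west']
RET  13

CALL maze.move[dir='west']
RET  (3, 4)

CALL maze.sense[dir='west']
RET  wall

CALL maze.sense[dir='north']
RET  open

CALL stack.push[x='north']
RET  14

CALL maze.move[dir='north']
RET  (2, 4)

CALL maze.sense[dir='west']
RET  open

CALL stack.push[x='west']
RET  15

CALL maze.move[dir='west']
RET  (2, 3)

CALL maze.sense[dir='west']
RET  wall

CALL maze.sense[dir='north']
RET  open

CALL stack.push[x='north']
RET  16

CALL maze.move[dir='north']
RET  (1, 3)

CALL maze.sense[dir='west']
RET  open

CALL stack.push[x='west']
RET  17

CALL maze.move[dir='west']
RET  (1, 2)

CALL maze.sense[dir='west']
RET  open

CALL stack.push[x='west']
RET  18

CALL maze.move[dir='west']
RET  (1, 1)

CALL maze.sense[dir='west']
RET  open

CALL stack.push[x='west']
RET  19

CALL maze.move[dir='west']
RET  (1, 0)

CALL maze.sense[dir='north']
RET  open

CALL stack.push[x='north']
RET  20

CALL maze.move[dir='north']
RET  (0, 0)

CALL maze.sense[dir='east']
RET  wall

CALL stack.pop[]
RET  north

CALL maze.move[dir='south']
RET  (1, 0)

CALL maze.sense[dir='south']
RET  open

CALL stack.push[x='south']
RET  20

CALL maze.move[dir='south']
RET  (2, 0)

CALL maze.sense[dir='east']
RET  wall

CALL maze.sense[dir='south']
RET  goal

CALL maze.move[dir='south']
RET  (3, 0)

Answer: (3, 0)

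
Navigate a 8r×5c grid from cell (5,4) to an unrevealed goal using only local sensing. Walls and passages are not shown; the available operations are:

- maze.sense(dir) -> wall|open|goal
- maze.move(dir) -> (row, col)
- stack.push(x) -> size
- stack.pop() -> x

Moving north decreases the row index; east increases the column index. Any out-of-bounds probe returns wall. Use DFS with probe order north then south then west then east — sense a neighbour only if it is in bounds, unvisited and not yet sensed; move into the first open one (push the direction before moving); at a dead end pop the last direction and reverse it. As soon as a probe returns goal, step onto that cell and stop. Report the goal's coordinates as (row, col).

Do: sense[dir=north]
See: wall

Do: sense[dir=south]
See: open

Do: push[x=south]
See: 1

Do: move[dir=south]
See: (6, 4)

Do: sense[dir=south]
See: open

Do: push[x=south]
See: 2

Do: move[dir=south]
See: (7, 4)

Do: sense[dir=west]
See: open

Do: push[x=west]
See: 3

Do: move[dir=west]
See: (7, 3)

Do: sense[dir=north]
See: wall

Do: sense[dir=west]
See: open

Do: push[x=west]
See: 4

Do: move[dir=west]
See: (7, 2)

Do: sense[dir=north]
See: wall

Do: sense[dir=west]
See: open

Do: push[x=west]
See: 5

Do: move[dir=west]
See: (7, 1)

Do: sense[dir=north]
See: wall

Do: sense[dir=west]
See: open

Do: push[x=west]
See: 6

Do: move[dir=west]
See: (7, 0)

Do: sense[dir=north]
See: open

Do: push[x=north]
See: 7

Do: move[dir=north]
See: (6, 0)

Do: sense[dir=north]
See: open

Do: push[x=north]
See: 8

Do: move[dir=north]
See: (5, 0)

Do: sense[dir=north]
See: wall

Do: sense[dir=east]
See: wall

Do: pop[]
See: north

Do: move[dir=south]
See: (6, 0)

Do: pop[]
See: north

Do: move[dir=south]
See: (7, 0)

Do: pop[]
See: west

Do: move[dir=east]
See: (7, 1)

Do: pop[]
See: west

Do: move[dir=east]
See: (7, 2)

Do: pop[]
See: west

Do: move[dir=east]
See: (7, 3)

Do: pop[]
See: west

Do: move[dir=east]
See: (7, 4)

Do: pop[]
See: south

Do: move[dir=north]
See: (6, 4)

Do: pop[]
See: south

Do: move[dir=north]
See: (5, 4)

Do: sense[dir=west]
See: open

Do: push[x=west]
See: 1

Do: move[dir=west]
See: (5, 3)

Do: sense[dir=north]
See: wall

Do: sense[dir=west]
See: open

Do: push[x=west]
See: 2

Do: move[dir=west]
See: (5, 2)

Do: sense[dir=north]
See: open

Do: push[x=north]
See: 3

Do: move[dir=north]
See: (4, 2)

Do: sense[dir=north]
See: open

Do: push[x=north]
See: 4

Do: move[dir=north]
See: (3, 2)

Do: sense[dir=north]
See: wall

Do: sense[dir=west]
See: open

Do: push[x=west]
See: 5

Do: move[dir=west]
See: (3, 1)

Do: sense[dir=north]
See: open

Do: push[x=north]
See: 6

Do: move[dir=north]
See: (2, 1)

Do: sense[dir=north]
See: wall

Do: sense[dir=west]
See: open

Do: push[x=west]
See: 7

Do: move[dir=west]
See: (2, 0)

Do: sense[dir=north]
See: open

Do: push[x=north]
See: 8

Do: move[dir=north]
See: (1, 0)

Do: sense[dir=north]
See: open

Do: push[x=north]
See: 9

Do: move[dir=north]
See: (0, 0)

Do: sense[dir=east]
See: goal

Do: move[dir=east]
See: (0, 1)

Answer: (0, 1)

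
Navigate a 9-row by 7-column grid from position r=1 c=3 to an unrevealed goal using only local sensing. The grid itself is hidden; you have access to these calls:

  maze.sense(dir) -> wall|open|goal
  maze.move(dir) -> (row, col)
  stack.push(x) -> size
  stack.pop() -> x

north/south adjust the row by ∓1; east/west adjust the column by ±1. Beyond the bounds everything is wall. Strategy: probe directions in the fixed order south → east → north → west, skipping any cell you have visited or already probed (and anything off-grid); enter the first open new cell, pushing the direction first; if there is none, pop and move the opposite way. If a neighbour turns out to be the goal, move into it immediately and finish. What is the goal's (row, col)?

Calling maze.sense on dir='south', giving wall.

I run maze.sense on dir='east', which returns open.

Now I run stack.push on x='east', yielding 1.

I try maze.move on dir='east', and see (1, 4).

I run maze.sense on dir='south', and observe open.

I invoke stack.push on x='south', yielding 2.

I invoke maze.move on dir='south', giving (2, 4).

I invoke maze.sense on dir='south', — result: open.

Then stack.push on x='south', yielding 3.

I call maze.move on dir='south', → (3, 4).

I call maze.sense on dir='south', which returns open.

I invoke stack.push on x='south', yielding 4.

Invoking maze.move on dir='south', and observe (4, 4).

I try maze.sense on dir='south', which returns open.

I use stack.push on x='south', : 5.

Using maze.move on dir='south', which returns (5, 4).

Now I run maze.sense on dir='south', giving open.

I call stack.push on x='south', : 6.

I try maze.move on dir='south', and get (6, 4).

Then maze.sense on dir='south', and see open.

Invoking stack.push on x='south', and see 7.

I try maze.move on dir='south', and see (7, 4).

I call maze.sense on dir='south', and observe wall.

I use maze.sense on dir='east', and observe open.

Now I run stack.push on x='east', and get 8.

I try maze.move on dir='east', and see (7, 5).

Then maze.sense on dir='south', → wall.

I run maze.sense on dir='east', : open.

Invoking stack.push on x='east', giving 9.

I invoke maze.move on dir='east', : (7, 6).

Using maze.sense on dir='south', and see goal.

I try maze.move on dir='south', giving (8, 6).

Answer: (8, 6)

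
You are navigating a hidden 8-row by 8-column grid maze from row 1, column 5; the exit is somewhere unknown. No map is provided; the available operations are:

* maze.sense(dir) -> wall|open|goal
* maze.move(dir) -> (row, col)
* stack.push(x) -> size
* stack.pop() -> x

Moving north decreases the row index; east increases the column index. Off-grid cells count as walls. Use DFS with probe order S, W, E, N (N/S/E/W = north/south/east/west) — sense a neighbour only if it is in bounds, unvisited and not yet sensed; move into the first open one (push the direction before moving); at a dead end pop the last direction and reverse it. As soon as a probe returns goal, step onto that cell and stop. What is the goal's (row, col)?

·→ maze.sense(dir=south)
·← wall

·→ maze.sense(dir=west)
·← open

·→ stack.push(x=west)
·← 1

·→ maze.move(dir=west)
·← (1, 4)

·→ maze.sense(dir=south)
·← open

·→ stack.push(x=south)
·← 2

·→ maze.move(dir=south)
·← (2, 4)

·→ maze.sense(dir=south)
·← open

·→ stack.push(x=south)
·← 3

·→ maze.move(dir=south)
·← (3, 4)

·→ maze.sense(dir=south)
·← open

·→ stack.push(x=south)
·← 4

·→ maze.move(dir=south)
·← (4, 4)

·→ maze.sense(dir=south)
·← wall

·→ maze.sense(dir=west)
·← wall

·→ maze.sense(dir=east)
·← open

·→ stack.push(x=east)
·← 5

·→ maze.move(dir=east)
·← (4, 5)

·→ maze.sense(dir=south)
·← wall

·→ maze.sense(dir=east)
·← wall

·→ maze.sense(dir=north)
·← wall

·→ stack.pop()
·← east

·→ maze.move(dir=west)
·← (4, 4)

·→ stack.pop()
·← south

·→ maze.move(dir=north)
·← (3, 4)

·→ maze.sense(dir=west)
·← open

·→ stack.push(x=west)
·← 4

·→ maze.move(dir=west)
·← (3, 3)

·→ maze.sense(dir=west)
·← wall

·→ maze.sense(dir=north)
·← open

·→ stack.push(x=north)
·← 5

·→ maze.move(dir=north)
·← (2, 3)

·→ maze.sense(dir=west)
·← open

·→ stack.push(x=west)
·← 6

·→ maze.move(dir=west)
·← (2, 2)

·→ maze.sense(dir=west)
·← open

·→ stack.push(x=west)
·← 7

·→ maze.move(dir=west)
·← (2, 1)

·→ maze.sense(dir=south)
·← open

·→ stack.push(x=south)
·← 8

·→ maze.move(dir=south)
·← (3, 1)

·→ maze.sense(dir=south)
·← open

·→ stack.push(x=south)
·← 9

·→ maze.move(dir=south)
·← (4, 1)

·→ maze.sense(dir=south)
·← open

·→ stack.push(x=south)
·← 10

·→ maze.move(dir=south)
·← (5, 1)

·→ maze.sense(dir=south)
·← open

·→ stack.push(x=south)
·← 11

·→ maze.move(dir=south)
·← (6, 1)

·→ maze.sense(dir=south)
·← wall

·→ maze.sense(dir=west)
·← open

·→ stack.push(x=west)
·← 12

·→ maze.move(dir=west)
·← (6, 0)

·→ maze.sense(dir=south)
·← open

·→ stack.push(x=south)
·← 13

·→ maze.move(dir=south)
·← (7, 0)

·→ stack.pop()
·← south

·→ maze.move(dir=north)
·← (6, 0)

·→ maze.sense(dir=north)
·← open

·→ stack.push(x=north)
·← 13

·→ maze.move(dir=north)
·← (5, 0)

·→ maze.sense(dir=north)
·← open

·→ stack.push(x=north)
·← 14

·→ maze.move(dir=north)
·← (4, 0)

·→ maze.sense(dir=north)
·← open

·→ stack.push(x=north)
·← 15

·→ maze.move(dir=north)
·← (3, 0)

·→ maze.sense(dir=north)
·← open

·→ stack.push(x=north)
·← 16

·→ maze.move(dir=north)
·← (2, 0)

·→ maze.sense(dir=north)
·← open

·→ stack.push(x=north)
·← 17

·→ maze.move(dir=north)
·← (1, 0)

·→ maze.sense(dir=east)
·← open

·→ stack.push(x=east)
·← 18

·→ maze.move(dir=east)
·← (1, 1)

·→ maze.sense(dir=east)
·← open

·→ stack.push(x=east)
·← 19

·→ maze.move(dir=east)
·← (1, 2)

·→ maze.sense(dir=east)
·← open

·→ stack.push(x=east)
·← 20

·→ maze.move(dir=east)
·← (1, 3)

·→ maze.sense(dir=north)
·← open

·→ stack.push(x=north)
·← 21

·→ maze.move(dir=north)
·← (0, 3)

·→ maze.sense(dir=west)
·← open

·→ stack.push(x=west)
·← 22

·→ maze.move(dir=west)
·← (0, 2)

·→ maze.sense(dir=west)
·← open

·→ stack.push(x=west)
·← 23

·→ maze.move(dir=west)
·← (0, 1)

·→ maze.sense(dir=west)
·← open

·→ stack.push(x=west)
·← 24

·→ maze.move(dir=west)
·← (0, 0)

·→ stack.pop()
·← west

·→ maze.move(dir=east)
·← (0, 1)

·→ stack.pop()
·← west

·→ maze.move(dir=east)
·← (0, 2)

·→ stack.pop()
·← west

·→ maze.move(dir=east)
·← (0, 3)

·→ maze.sense(dir=east)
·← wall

·→ stack.pop()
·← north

·→ maze.move(dir=south)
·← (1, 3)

·→ stack.pop()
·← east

·→ maze.move(dir=west)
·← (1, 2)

·→ stack.pop()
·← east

·→ maze.move(dir=west)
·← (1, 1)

·→ stack.pop()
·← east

·→ maze.move(dir=west)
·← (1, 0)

·→ stack.pop()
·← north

·→ maze.move(dir=south)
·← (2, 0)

·→ stack.pop()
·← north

·→ maze.move(dir=south)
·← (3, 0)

·→ stack.pop()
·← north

·→ maze.move(dir=south)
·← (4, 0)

·→ stack.pop()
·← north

·→ maze.move(dir=south)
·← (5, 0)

·→ stack.pop()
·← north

·→ maze.move(dir=south)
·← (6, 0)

·→ stack.pop()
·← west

·→ maze.move(dir=east)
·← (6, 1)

·→ maze.sense(dir=east)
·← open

·→ stack.push(x=east)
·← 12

·→ maze.move(dir=east)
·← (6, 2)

·→ maze.sense(dir=south)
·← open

·→ stack.push(x=south)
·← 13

·→ maze.move(dir=south)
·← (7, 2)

·→ maze.sense(dir=east)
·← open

·→ stack.push(x=east)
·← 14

·→ maze.move(dir=east)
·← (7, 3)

·→ maze.sense(dir=east)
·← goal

·→ maze.move(dir=east)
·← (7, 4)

Answer: (7, 4)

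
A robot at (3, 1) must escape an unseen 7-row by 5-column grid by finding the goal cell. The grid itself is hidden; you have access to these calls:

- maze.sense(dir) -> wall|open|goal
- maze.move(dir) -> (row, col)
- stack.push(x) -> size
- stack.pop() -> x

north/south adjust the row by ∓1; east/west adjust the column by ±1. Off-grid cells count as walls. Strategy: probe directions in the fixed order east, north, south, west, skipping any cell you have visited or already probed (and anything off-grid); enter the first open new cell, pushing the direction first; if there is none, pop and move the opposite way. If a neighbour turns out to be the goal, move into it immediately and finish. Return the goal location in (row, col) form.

! maze.sense(dir→east) == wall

! maze.sense(dir→north) == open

! stack.push(x→north) == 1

! maze.move(dir→north) == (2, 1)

! maze.sense(dir→east) == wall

! maze.sense(dir→north) == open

! stack.push(x→north) == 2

! maze.move(dir→north) == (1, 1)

! maze.sense(dir→east) == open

! stack.push(x→east) == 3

! maze.move(dir→east) == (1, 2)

! maze.sense(dir→east) == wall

! maze.sense(dir→north) == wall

! stack.pop() == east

! maze.move(dir→west) == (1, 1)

! maze.sense(dir→north) == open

! stack.push(x→north) == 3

! maze.move(dir→north) == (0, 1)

! maze.sense(dir→west) == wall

! stack.pop() == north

! maze.move(dir→south) == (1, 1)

! maze.sense(dir→west) == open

! stack.push(x→west) == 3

! maze.move(dir→west) == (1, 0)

! maze.sense(dir→south) == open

! stack.push(x→south) == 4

! maze.move(dir→south) == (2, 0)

! maze.sense(dir→south) == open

! stack.push(x→south) == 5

! maze.move(dir→south) == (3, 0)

! maze.sense(dir→south) == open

! stack.push(x→south) == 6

! maze.move(dir→south) == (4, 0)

! maze.sense(dir→east) == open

! stack.push(x→east) == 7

! maze.move(dir→east) == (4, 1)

! maze.sense(dir→east) == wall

! maze.sense(dir→south) == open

! stack.push(x→south) == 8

! maze.move(dir→south) == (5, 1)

! maze.sense(dir→east) == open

! stack.push(x→east) == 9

! maze.move(dir→east) == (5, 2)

! maze.sense(dir→east) == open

! stack.push(x→east) == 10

! maze.move(dir→east) == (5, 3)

! maze.sense(dir→east) == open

! stack.push(x→east) == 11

! maze.move(dir→east) == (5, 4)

! maze.sense(dir→north) == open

! stack.push(x→north) == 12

! maze.move(dir→north) == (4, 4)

! maze.sense(dir→north) == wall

! maze.sense(dir→west) == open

! stack.push(x→west) == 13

! maze.move(dir→west) == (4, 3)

! maze.sense(dir→north) == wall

! stack.pop() == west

! maze.move(dir→east) == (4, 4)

! stack.pop() == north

! maze.move(dir→south) == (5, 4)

! maze.sense(dir→south) == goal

! maze.move(dir→south) == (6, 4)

Answer: (6, 4)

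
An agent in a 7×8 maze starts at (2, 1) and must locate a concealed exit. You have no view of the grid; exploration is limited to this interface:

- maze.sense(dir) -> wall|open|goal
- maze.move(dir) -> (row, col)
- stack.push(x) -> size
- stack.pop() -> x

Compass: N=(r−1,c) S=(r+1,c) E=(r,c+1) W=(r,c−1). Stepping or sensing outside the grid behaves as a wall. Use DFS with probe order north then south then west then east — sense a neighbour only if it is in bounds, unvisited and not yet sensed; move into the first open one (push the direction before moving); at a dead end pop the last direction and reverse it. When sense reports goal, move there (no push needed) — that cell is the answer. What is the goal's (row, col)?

> sense north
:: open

> push north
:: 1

> move north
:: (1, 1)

> sense north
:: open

> push north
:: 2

> move north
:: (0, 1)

> sense west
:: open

> push west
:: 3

> move west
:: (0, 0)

> sense south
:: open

> push south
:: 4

> move south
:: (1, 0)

> sense south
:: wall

> pop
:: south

> move north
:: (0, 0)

> pop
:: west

> move east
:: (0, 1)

> sense east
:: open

> push east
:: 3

> move east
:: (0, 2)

> sense south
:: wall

> sense east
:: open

> push east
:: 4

> move east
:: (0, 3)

> sense south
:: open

> push south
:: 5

> move south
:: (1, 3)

> sense south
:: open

> push south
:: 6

> move south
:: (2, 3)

> sense south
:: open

> push south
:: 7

> move south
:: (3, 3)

> sense south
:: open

> push south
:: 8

> move south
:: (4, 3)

> sense south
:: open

> push south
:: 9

> move south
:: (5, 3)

> sense south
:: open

> push south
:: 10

> move south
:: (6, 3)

> sense west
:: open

> push west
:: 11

> move west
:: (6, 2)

> sense north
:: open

> push north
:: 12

> move north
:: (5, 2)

> sense north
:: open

> push north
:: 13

> move north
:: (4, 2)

> sense north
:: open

> push north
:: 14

> move north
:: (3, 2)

> sense north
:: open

> push north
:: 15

> move north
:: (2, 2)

> pop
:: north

> move south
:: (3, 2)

> sense west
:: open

> push west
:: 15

> move west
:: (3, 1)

> sense south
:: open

> push south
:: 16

> move south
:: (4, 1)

> sense south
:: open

> push south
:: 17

> move south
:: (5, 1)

> sense south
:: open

> push south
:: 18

> move south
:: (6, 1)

> sense west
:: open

> push west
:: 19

> move west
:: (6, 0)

> sense north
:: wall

> pop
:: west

> move east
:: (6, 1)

> pop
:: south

> move north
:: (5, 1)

> pop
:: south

> move north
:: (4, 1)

> sense west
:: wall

> pop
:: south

> move north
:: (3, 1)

> sense west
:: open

> push west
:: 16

> move west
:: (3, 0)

> pop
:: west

> move east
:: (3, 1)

> pop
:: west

> move east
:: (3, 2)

> pop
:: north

> move south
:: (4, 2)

> pop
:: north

> move south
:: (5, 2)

> pop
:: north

> move south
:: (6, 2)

> pop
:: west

> move east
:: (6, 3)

> sense east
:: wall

> pop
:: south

> move north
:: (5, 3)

> sense east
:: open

> push east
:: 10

> move east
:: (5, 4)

> sense north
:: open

> push north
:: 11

> move north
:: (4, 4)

> sense north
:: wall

> sense east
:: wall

> pop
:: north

> move south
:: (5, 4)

> sense east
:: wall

> pop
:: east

> move west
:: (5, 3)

> pop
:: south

> move north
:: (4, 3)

> pop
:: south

> move north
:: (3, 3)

> pop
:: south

> move north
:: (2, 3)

> sense east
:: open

> push east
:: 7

> move east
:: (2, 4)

> sense north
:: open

> push north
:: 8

> move north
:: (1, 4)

> sense north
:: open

> push north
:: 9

> move north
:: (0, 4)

> sense east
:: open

> push east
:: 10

> move east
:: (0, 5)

> sense south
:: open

> push south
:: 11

> move south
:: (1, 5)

> sense south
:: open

> push south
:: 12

> move south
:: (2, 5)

> sense south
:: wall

> sense east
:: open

> push east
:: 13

> move east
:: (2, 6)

> sense north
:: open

> push north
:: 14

> move north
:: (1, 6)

> sense north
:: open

> push north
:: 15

> move north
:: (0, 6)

> sense east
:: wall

> pop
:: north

> move south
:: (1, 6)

> sense east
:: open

> push east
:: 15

> move east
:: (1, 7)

> sense south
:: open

> push south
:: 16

> move south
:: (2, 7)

> sense south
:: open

> push south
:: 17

> move south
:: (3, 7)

> sense south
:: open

> push south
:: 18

> move south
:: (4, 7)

> sense south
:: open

> push south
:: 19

> move south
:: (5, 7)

> sense south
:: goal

> move south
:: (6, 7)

Answer: (6, 7)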